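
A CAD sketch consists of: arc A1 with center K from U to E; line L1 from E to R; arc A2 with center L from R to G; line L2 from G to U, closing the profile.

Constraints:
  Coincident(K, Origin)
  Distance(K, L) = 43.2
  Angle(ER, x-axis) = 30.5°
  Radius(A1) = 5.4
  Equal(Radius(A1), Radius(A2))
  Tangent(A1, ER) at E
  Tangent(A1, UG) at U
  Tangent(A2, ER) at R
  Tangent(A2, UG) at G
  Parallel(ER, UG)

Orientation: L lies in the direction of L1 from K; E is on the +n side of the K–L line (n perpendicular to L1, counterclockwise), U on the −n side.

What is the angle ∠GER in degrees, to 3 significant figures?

14.0°

The slot axis is L1's direction at 30.5°, so u = (cos 30.5°, sin 30.5°) = (0.862, 0.508) and n = (−sin 30.5°, cos 30.5°) = (-0.508, 0.862). K is at the origin and L lies 43.2 along u from K, so L = 43.2·u = (37.2, 21.9). Tangency of A1 to both parallel lines with radius 5.4 puts E and U at K ± 5.4·n: E = (-2.74, 4.65), U = (2.74, -4.65). Equal radii place R and G the same way about L: R = L + 5.4·n = (34.5, 26.6), G = L − 5.4·n = (40.0, 17.3). Then cos ∠GER = EG·ER / (|EG||ER|), giving 14.0°.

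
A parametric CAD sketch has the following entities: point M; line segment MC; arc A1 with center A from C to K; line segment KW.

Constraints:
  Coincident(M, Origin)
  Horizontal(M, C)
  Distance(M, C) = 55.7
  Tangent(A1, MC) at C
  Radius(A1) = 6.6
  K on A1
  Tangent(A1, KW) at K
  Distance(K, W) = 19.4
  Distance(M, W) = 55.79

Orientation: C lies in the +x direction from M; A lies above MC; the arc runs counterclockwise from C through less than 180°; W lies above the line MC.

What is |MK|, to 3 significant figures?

61.9

M is at the origin; M and C share the same y with |MC| = 55.7 and C on the +x side, so C = (55.7, 0.00). A1 meets MC tangentially, so AC is at right angles to MC, so A = C + (0, 6.6) = (55.7, 6.60). Since AK ⟂ KW (tangency), |AW| = √(6.6² + 19.4²) = 20.5 regardless of where K sits on A1. So W lies on both circle(M, 55.79) and circle(A, 20.5); the above-MC intersection is W = (49.3, 26.1). K is the foot of the tangent from W: K = (61.0, 10.6).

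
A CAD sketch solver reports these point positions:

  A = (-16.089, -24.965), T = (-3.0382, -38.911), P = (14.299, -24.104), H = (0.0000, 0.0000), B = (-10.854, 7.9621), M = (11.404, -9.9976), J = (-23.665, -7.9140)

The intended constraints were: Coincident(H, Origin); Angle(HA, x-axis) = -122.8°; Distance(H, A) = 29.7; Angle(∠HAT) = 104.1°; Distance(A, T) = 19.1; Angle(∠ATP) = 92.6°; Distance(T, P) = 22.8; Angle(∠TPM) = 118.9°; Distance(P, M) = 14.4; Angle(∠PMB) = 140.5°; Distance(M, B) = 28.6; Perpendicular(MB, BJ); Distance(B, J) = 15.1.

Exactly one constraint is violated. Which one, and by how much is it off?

Distance(B, J) = 15.1 — off by 5.30.

H = (0.00, 0.00) ✓; HA at -122.8° ✓; |HA| = 29.70 ✓; ∠HAT = 104.1° ✓; |AT| = 19.10 ✓; ∠ATP = 92.60° ✓; |TP| = 22.80 ✓; ∠TPM = 118.9° ✓; |PM| = 14.40 ✓; ∠PMB = 140.5° ✓; |MB| = 28.60 ✓; ∠(MB, BJ) = 90.00° ✓; |BJ| = 20.40 ✗.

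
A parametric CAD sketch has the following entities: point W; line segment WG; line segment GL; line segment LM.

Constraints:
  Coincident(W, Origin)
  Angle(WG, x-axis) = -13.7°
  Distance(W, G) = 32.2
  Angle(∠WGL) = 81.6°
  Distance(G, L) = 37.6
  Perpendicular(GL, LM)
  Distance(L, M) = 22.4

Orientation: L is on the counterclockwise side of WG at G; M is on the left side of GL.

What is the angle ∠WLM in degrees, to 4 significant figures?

45.92°

W is at the origin; WG runs at -13.7° with length 32.2, so G = 32.2·(cos -13.7°, sin -13.7°) = (31.28, -7.626). ∠WGL = 81.6°, so GL runs at -13.7° + (180° − 81.6°) = 84.70° from the x-axis; with |GL| = 37.6, L = G + 37.6·(cos 84.70°, sin 84.70°) = (34.76, 29.81). GL is perpendicular to LM; with |LM| = 22.4 on the left of GL, M = L + 22.4·(-0.9957, 0.09237) = (12.45, 31.88). Then cos ∠WLM = LW·LM / (|LW||LM|), giving 45.92°.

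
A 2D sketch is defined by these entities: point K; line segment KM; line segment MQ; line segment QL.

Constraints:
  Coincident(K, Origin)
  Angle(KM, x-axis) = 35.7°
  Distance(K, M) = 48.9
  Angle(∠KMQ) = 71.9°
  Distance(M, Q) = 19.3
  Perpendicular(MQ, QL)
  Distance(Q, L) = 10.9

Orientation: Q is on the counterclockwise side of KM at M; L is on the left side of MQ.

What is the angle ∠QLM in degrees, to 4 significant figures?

60.54°

K is at the origin; KM runs at 35.7° with length 48.9, so M = 48.9·(cos 35.7°, sin 35.7°) = (39.71, 28.54). ∠KMQ = 71.9°, so MQ runs at 35.7° + (180° − 71.9°) = 143.8° from the x-axis; with |MQ| = 19.3, Q = M + 19.3·(cos 143.8°, sin 143.8°) = (24.14, 39.93). MQ ⟂ QL; with |QL| = 10.9 on the left of MQ, L = Q + 10.9·(-0.5906, -0.8070) = (17.70, 31.14). Then cos ∠QLM = LQ·LM / (|LQ||LM|), giving 60.54°.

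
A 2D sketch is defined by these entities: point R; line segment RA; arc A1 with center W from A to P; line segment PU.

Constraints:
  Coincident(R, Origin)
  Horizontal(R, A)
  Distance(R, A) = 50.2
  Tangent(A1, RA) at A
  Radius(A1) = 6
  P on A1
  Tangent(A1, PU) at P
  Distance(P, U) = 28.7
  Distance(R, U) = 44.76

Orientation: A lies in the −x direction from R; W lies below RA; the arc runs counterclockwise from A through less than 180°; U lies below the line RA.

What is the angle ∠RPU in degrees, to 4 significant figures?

53.77°

Checks: |WP| = 6.000 ✓; ∠(WP, PU) = 90.00° ✓; |PU| = 28.70 ✓; |RU| = 44.76 ✓.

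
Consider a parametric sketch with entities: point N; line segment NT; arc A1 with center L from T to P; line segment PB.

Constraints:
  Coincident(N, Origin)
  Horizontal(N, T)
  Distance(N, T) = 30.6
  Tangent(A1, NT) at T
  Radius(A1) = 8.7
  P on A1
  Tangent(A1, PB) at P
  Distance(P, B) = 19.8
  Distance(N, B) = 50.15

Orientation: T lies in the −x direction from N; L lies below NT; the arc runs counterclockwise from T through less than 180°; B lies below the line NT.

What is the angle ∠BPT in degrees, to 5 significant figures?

139.60°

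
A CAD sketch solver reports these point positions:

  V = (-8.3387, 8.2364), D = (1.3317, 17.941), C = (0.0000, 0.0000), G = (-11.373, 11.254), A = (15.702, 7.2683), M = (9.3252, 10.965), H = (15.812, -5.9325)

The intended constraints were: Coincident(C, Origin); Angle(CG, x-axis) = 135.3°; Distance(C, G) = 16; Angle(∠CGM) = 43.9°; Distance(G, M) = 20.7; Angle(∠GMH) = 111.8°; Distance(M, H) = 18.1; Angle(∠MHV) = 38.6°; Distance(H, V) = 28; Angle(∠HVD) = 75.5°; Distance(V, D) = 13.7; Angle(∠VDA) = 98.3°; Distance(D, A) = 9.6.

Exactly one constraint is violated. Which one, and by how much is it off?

Distance(D, A) = 9.6 — off by 8.30.

C = (0.00, 0.00) ✓; CG at 135.3° ✓; |CG| = 16.00 ✓; ∠CGM = 43.90° ✓; |GM| = 20.70 ✓; ∠GMH = 111.8° ✓; |MH| = 18.10 ✓; ∠MHV = 38.60° ✓; |HV| = 28.00 ✓; ∠HVD = 75.50° ✓; |VD| = 13.70 ✓; ∠VDA = 98.30° ✓; |DA| = 17.90 ✗.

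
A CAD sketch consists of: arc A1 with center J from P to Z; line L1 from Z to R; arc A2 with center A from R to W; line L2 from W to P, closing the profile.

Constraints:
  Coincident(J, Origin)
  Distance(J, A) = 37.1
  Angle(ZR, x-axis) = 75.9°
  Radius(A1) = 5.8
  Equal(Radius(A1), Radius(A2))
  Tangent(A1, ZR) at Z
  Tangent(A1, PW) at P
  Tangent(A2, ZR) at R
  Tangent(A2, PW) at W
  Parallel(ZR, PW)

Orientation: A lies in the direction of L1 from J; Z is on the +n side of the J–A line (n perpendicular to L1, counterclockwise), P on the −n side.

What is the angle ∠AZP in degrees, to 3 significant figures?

81.1°

The slot axis is L1's direction at 75.9°, so u = (cos 75.9°, sin 75.9°) = (0.244, 0.970) and n = (−sin 75.9°, cos 75.9°) = (-0.970, 0.244). J is at the origin and A lies 37.1 along u from J, so A = 37.1·u = (9.04, 36.0). Tangency of A1 to both parallel lines with radius 5.8 puts Z and P at J ± 5.8·n: Z = (-5.63, 1.41), P = (5.63, -1.41). Then cos ∠AZP = ZA·ZP / (|ZA||ZP|), giving 81.1°.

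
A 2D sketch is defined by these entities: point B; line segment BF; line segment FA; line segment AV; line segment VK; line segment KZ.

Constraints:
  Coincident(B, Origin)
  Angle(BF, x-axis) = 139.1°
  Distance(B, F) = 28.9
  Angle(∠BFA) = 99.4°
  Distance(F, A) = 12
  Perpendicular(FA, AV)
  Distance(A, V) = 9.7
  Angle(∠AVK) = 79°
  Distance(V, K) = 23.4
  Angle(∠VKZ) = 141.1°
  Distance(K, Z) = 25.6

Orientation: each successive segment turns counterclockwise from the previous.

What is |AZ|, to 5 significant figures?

41.987

B is at the origin; BF runs at 139.1° with length 28.9, so F = (-21.844, 18.922). ∠BFA = 99.4° gives FA at -140.30° from the x-axis; with |FA| = 12.0, A = (-31.077, 11.257). FA is perpendicular to AV, so AV runs at -50.300°; with |AV| = 9.7, V = (-24.881, 3.7936). ∠AVK = 79.0° gives VK at 50.700° from the x-axis; with |VK| = 23.4, K = (-10.060, 21.901). ∠VKZ = 141.1° gives KZ at 89.600° from the x-axis; with |KZ| = 25.6, Z = (-9.8811, 47.501). Then |AZ| = |Z − A| = 41.987.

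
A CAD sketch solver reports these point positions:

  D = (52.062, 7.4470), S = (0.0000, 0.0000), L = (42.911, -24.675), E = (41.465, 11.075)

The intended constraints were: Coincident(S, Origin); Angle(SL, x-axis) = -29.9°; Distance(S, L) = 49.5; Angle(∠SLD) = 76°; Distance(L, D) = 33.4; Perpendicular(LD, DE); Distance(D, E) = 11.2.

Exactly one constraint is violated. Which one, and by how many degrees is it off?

Perpendicular(LD, DE) — off by 3.00°.

S = (0.00, 0.00) ✓; SL at -29.90° ✓; |SL| = 49.50 ✓; ∠SLD = 76.00° ✓; |LD| = 33.40 ✓; ∠(LD, DE) = 87.00° ✗; |DE| = 11.20 ✓.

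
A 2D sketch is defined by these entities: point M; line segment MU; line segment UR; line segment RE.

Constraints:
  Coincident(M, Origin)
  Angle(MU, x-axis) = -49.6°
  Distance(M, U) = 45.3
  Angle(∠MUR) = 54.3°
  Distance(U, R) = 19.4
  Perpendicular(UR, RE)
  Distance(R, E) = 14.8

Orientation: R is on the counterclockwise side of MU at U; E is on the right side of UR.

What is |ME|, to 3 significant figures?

52.1

∠MUR = 54.3°, so UR runs at -49.6° + (180° − 54.3°) = 76.1° from the x-axis; with |UR| = 19.4, R = U + 19.4·(cos 76.1°, sin 76.1°) = (34.0, -15.7). UR ⟂ RE; with |RE| = 14.8 on the right of UR, E = R + 14.8·(0.971, -0.240) = (48.4, -19.2). Then |ME| = |E − M| = 52.1.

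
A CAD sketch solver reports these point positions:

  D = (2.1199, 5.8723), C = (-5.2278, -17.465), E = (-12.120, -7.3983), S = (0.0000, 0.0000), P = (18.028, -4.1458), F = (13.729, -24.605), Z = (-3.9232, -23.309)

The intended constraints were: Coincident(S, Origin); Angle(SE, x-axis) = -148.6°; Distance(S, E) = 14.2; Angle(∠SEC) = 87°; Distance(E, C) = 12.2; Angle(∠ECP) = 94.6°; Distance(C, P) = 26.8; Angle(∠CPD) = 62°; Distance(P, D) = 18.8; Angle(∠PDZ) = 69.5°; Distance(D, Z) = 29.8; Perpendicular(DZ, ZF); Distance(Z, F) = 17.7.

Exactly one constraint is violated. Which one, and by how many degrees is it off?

Perpendicular(DZ, ZF) — off by 7.50°.

S = (0.00, 0.00) ✓; SE at -148.6° ✓; |SE| = 14.20 ✓; ∠SEC = 87.00° ✓; |EC| = 12.20 ✓; ∠ECP = 94.60° ✓; |CP| = 26.80 ✓; ∠CPD = 62.00° ✓; |PD| = 18.80 ✓; ∠PDZ = 69.50° ✓; |DZ| = 29.80 ✓; ∠(DZ, ZF) = 97.50° ✗; |ZF| = 17.70 ✓.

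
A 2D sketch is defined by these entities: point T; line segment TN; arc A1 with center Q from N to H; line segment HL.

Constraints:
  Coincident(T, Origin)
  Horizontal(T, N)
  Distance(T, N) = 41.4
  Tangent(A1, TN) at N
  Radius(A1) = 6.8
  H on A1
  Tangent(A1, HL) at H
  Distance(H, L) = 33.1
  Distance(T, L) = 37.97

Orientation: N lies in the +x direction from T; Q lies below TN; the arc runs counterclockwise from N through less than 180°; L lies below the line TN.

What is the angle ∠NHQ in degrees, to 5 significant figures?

59.359°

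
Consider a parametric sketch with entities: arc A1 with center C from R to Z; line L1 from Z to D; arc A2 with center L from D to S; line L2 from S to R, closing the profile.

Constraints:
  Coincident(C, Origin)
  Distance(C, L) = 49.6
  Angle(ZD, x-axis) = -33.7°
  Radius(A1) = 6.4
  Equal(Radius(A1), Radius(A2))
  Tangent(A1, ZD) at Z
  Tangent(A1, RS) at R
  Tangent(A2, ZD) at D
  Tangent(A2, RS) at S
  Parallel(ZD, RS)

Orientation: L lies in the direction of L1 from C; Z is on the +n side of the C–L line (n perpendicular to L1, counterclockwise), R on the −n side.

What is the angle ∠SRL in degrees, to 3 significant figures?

7.35°

The slot axis is L1's direction at -33.7°, so u = (cos -33.7°, sin -33.7°) = (0.832, -0.555) and n = (−sin -33.7°, cos -33.7°) = (0.555, 0.832). C is at the origin and L lies 49.6 along u from C, so L = 49.6·u = (41.3, -27.5). Tangency of A1 to both parallel lines with radius 6.4 puts Z and R at C ± 6.4·n: Z = (3.55, 5.32), R = (-3.55, -5.32). Equal radii place D and S the same way about L: D = L + 6.4·n = (44.8, -22.2), S = L − 6.4·n = (37.7, -32.8). Then cos ∠SRL = RS·RL / (|RS||RL|), giving 7.35°.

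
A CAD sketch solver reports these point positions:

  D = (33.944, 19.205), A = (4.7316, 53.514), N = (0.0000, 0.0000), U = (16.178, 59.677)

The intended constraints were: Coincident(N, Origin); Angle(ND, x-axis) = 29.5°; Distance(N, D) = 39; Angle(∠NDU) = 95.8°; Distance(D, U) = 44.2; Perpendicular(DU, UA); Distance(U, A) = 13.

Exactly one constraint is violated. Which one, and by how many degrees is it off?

Perpendicular(DU, UA) — off by 4.60°.

N = (0.00, 0.00) ✓; ND at 29.50° ✓; |ND| = 39.00 ✓; ∠NDU = 95.80° ✓; |DU| = 44.20 ✓; ∠(DU, UA) = 94.60° ✗; |UA| = 13.00 ✓.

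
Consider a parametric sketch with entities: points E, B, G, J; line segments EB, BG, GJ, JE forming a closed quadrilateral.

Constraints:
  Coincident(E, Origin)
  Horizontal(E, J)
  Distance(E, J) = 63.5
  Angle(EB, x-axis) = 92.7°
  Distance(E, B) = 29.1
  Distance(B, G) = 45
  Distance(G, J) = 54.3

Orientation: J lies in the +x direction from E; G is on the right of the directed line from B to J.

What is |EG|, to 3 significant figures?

18.0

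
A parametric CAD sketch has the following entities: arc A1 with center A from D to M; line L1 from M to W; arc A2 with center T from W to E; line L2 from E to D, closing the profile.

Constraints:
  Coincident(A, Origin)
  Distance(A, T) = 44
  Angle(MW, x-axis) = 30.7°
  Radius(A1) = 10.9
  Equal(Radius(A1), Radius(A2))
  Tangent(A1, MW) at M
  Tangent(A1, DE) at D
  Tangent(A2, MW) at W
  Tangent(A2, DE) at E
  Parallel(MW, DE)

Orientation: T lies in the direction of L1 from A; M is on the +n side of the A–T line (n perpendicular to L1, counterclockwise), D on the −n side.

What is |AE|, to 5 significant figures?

45.330

The slot axis is L1's direction at 30.7°, so u = (cos 30.7°, sin 30.7°) = (0.85985, 0.51054) and n = (−sin 30.7°, cos 30.7°) = (-0.51054, 0.85985). A is at the origin and T lies 44.0 along u from A, so T = 44.0·u = (37.833, 22.464). Tangency of A1 to both parallel lines with radius 10.9 puts M and D at A ± 10.9·n: M = (-5.5649, 9.3724), D = (5.5649, -9.3724). Equal radii place W and E the same way about T: W = T + 10.9·n = (32.269, 31.836), E = T − 10.9·n = (43.398, 13.091). Then |AE| = |E − A| = 45.330.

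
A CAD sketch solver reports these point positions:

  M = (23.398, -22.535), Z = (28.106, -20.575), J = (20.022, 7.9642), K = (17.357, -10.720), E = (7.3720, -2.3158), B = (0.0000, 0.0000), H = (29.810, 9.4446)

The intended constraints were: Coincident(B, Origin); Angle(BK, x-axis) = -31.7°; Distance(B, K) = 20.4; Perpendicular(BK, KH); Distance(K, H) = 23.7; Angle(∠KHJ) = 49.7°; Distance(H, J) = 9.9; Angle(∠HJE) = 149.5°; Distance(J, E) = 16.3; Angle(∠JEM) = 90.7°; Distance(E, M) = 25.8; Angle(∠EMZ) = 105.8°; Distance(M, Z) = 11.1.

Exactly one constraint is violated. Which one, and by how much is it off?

Distance(M, Z) = 11.1 — off by 6.00.

B = (0.00, 0.00) ✓; BK at -31.70° ✓; |BK| = 20.40 ✓; ∠(BK, KH) = 90.00° ✓; |KH| = 23.70 ✓; ∠KHJ = 49.70° ✓; |HJ| = 9.899 ✓; ∠HJE = 149.5° ✓; |JE| = 16.30 ✓; ∠JEM = 90.70° ✓; |EM| = 25.80 ✓; ∠EMZ = 105.8° ✓; |MZ| = 5.100 ✗.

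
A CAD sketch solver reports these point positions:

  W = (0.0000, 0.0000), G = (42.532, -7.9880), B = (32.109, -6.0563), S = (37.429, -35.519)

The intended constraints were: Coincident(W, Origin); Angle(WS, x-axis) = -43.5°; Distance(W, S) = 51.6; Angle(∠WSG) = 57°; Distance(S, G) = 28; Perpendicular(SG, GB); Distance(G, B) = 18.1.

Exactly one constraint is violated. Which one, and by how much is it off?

Distance(G, B) = 18.1 — off by 7.50.

W = (0.00, 0.00) ✓; WS at -43.50° ✓; |WS| = 51.60 ✓; ∠WSG = 57.00° ✓; |SG| = 28.00 ✓; ∠(SG, GB) = 90.00° ✓; |GB| = 10.60 ✗.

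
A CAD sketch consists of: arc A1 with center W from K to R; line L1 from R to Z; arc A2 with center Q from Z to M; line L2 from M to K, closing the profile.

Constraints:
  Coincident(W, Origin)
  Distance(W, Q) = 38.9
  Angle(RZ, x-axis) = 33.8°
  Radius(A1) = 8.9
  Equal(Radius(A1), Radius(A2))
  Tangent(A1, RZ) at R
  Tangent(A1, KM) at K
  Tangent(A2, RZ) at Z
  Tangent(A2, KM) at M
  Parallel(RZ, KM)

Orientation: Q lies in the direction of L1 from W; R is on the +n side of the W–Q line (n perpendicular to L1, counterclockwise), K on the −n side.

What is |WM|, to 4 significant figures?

39.91

The slot axis is L1's direction at 33.8°, so u = (cos 33.8°, sin 33.8°) = (0.8310, 0.5563) and n = (−sin 33.8°, cos 33.8°) = (-0.5563, 0.8310). W is at the origin and Q lies 38.9 along u from W, so Q = 38.9·u = (32.33, 21.64). Tangency of A1 to both parallel lines with radius 8.9 puts R and K at W ± 8.9·n: R = (-4.951, 7.396), K = (4.951, -7.396). Equal radii place Z and M the same way about Q: Z = Q + 8.9·n = (27.37, 29.04), M = Q − 8.9·n = (37.28, 14.24). Then |WM| = |M − W| = 39.91.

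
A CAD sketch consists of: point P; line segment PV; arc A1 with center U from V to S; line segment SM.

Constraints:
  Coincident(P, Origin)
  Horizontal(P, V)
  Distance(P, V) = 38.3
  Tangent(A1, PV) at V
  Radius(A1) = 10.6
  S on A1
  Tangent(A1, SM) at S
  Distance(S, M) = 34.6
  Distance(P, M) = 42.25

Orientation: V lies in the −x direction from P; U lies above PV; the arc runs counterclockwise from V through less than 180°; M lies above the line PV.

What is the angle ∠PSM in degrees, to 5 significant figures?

82.462°

Checks: |US| = 10.60 ✓; ∠(US, SM) = 90.00° ✓; |SM| = 34.60 ✓; |PM| = 42.25 ✓.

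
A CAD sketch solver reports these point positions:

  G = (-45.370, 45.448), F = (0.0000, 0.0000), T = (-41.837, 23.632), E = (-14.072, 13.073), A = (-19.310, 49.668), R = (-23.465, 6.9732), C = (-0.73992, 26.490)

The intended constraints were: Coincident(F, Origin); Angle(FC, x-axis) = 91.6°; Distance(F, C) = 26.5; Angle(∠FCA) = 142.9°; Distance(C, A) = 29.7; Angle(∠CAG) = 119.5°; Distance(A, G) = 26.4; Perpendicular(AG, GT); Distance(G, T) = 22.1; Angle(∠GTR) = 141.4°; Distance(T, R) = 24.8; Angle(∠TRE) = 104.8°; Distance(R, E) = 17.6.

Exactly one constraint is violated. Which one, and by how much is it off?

Distance(R, E) = 17.6 — off by 6.40.

F = (0.00, 0.00) ✓; FC at 91.60° ✓; |FC| = 26.50 ✓; ∠FCA = 142.9° ✓; |CA| = 29.70 ✓; ∠CAG = 119.5° ✓; |AG| = 26.40 ✓; ∠(AG, GT) = 90.00° ✓; |GT| = 22.10 ✓; ∠GTR = 141.4° ✓; |TR| = 24.80 ✓; ∠TRE = 104.8° ✓; |RE| = 11.20 ✗.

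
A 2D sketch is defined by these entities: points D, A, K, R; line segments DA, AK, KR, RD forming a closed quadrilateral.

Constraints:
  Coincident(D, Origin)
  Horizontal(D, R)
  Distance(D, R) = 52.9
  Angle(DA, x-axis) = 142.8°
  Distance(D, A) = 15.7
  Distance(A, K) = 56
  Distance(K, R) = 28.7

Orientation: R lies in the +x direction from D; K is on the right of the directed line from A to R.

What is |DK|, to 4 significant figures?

40.34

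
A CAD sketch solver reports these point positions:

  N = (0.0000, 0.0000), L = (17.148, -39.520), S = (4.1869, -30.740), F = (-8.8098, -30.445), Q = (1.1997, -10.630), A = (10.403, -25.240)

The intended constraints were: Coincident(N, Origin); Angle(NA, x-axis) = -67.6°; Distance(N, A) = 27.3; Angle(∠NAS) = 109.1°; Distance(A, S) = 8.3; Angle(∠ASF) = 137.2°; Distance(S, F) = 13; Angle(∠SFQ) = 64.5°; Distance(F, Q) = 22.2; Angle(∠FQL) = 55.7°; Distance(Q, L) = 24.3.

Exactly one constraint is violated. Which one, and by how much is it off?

Distance(Q, L) = 24.3 — off by 8.70.

N = (0.00, 0.00) ✓; NA at -67.60° ✓; |NA| = 27.30 ✓; ∠NAS = 109.1° ✓; |AS| = 8.300 ✓; ∠ASF = 137.2° ✓; |SF| = 13.00 ✓; ∠SFQ = 64.50° ✓; |FQ| = 22.20 ✓; ∠FQL = 55.70° ✓; |QL| = 33.00 ✗.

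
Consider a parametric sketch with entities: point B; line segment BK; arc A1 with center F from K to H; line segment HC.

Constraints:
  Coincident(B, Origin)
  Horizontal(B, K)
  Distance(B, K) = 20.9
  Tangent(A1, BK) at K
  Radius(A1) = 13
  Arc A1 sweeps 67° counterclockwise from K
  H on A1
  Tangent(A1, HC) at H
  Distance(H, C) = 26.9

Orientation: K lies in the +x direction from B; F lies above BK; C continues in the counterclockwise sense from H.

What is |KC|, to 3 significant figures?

39.7

B is at the origin; BK is horizontal with |BK| = 20.9 and K on the +x side, so K = (20.9, 0.00). Tangency of A1 to BK means the radius FK is perpendicular to BK, so F = K + (0, 13) = (20.9, 13.0). On A1, K sits at bearing -90° from F; a 67° counterclockwise sweep puts H at bearing -23°, so H = F + 13.0·(cos -23°, sin -23°) = (32.9, 7.92). Since A1 is tangent to HC there, FH ⟂ HC, so HC runs along (−sin -23°, cos -23°); with |HC| = 26.9, C = (43.4, 32.7). Then |KC| = |C − K| = 39.7.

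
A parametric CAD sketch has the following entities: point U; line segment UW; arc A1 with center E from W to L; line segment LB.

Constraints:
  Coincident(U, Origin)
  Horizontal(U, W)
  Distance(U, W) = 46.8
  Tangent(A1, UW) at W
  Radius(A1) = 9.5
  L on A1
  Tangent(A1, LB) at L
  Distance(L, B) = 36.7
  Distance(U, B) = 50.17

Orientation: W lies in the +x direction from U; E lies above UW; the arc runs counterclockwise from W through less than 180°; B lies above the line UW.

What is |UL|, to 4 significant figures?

55.89

U is at the origin; UW is horizontal with |UW| = 46.8 and W on the +x side, so W = (46.80, 0.000). Since A1 is tangent to UW there, EW ⟂ UW, so E = W + (0, 9.5) = (46.80, 9.500). Since EL ⟂ LB (tangency), |EB| = √(9.5² + 36.7²) = 37.91 regardless of where L sits on A1. So B lies on both circle(U, 50.17) and circle(E, 37.91); the above-UW intersection is B = (27.37, 42.05). L is the foot of the tangent from B: L = (53.48, 16.26).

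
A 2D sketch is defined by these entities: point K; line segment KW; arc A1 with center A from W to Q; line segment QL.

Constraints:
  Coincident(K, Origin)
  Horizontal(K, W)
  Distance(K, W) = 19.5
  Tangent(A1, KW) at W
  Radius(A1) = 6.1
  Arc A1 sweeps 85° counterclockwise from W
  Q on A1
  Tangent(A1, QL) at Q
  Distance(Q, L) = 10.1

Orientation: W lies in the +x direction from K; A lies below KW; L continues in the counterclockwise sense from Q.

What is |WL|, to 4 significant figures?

17.11

On A1, W sits at bearing 90° from A; an 85° counterclockwise sweep puts Q at bearing 175°, so Q = A + 6.1·(cos 175°, sin 175°) = (13.42, -5.568). Tangency of A1 to QL means the radius AQ is perpendicular to QL, so QL runs along (−sin 175°, cos 175°); with |QL| = 10.1, L = (12.54, -15.63). Then |WL| = |L − W| = 17.11.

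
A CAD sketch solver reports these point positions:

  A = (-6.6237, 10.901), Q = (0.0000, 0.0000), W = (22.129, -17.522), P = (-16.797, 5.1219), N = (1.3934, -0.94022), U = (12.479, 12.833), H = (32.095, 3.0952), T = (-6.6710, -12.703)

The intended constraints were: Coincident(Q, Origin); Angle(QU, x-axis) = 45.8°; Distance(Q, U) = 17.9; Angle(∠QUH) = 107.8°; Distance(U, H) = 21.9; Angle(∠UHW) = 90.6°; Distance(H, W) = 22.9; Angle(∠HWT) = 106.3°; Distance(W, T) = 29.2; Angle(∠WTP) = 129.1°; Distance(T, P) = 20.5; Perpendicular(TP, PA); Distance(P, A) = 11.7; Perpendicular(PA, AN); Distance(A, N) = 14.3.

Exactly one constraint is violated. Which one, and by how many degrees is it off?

Perpendicular(PA, AN) — off by 4.50°.

Q = (0.00, 0.00) ✓; QU at 45.80° ✓; |QU| = 17.90 ✓; ∠QUH = 107.8° ✓; |UH| = 21.90 ✓; ∠UHW = 90.60° ✓; |HW| = 22.90 ✓; ∠HWT = 106.3° ✓; |WT| = 29.20 ✓; ∠WTP = 129.1° ✓; |TP| = 20.50 ✓; ∠(TP, PA) = 90.00° ✓; |PA| = 11.70 ✓; ∠(PA, AN) = 85.50° ✗; |AN| = 14.30 ✓.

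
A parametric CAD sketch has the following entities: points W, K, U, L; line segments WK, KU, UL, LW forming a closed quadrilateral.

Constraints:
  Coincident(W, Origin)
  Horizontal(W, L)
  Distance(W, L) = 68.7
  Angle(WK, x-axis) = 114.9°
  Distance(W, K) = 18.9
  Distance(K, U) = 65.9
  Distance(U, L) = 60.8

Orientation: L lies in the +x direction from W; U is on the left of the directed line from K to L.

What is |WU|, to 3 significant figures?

72.0

W is at the origin; WL is horizontal with |WL| = 68.7 and L in +x, so L = (68.7, 0). WK runs at 114.9° with |WK| = 18.9, so K = (-7.96, 17.1). U is determined by |KU| = 65.9 and |UL| = 60.8 together: it lies at the intersection of circle(K, 65.9) and circle(L, 60.8). With |KL| = 78.6, the foot of the radical line on KL is 43.4 from K and the perpendicular offset is √(65.9² − 43.4²) = 49.6. Taking the left-of-KL solution: U = (45.2, 56.1).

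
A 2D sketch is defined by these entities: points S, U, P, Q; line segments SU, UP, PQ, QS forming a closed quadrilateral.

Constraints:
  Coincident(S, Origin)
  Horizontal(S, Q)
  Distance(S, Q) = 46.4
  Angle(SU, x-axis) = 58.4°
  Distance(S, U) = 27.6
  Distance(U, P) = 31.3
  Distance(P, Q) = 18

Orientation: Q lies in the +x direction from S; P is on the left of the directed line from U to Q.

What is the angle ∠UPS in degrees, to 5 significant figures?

31.847°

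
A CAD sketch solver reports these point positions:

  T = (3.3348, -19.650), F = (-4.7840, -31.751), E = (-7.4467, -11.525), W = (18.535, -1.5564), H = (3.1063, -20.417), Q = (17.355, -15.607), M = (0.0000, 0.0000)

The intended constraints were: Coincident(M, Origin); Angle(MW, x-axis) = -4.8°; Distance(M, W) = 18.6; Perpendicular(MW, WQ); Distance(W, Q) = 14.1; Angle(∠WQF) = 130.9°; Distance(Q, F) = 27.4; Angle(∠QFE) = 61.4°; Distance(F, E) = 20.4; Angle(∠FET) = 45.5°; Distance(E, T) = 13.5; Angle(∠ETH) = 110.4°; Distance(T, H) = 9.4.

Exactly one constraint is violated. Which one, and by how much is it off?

Distance(T, H) = 9.4 — off by 8.60.

M = (0.00, 0.00) ✓; MW at -4.800° ✓; |MW| = 18.60 ✓; ∠(MW, WQ) = 90.00° ✓; |WQ| = 14.10 ✓; ∠WQF = 130.9° ✓; |QF| = 27.40 ✓; ∠QFE = 61.40° ✓; |FE| = 20.40 ✓; ∠FET = 45.50° ✓; |ET| = 13.50 ✓; ∠ETH = 110.4° ✓; |TH| = 0.8003 ✗.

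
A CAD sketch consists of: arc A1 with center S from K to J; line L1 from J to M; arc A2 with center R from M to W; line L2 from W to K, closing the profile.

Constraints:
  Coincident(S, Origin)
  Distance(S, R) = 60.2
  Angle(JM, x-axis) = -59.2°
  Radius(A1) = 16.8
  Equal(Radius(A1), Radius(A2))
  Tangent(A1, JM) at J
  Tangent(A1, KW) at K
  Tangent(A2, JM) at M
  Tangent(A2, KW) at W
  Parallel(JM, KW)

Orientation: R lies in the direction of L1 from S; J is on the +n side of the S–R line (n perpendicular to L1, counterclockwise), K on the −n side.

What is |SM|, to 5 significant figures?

62.500

Tangency of A1 to both parallel lines with radius 16.8 puts J and K at S ± 16.8·n: J = (14.431, 8.6023), K = (-14.431, -8.6023). Equal radii place M and W the same way about R: M = R + 16.8·n = (45.256, -43.107), W = R − 16.8·n = (16.394, -60.312). Then |SM| = |M − S| = 62.500.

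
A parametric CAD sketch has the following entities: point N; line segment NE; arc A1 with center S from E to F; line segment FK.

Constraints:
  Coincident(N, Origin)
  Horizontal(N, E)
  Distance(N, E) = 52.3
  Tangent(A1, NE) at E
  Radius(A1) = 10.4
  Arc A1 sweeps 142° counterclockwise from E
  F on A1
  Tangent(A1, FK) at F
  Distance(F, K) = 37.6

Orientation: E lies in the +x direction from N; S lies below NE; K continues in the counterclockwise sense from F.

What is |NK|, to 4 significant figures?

86.29

N is at the origin; N and E share the same y with |NE| = 52.3 and E on the +x side, so E = (52.30, 0.000). Tangency of A1 to NE means the radius SE is perpendicular to NE, so S = E + (0, -10.4) = (52.30, -10.40). On A1, E sits at bearing 90° from S; a 142° counterclockwise sweep puts F at bearing 232°, so F = S + 10.4·(cos 232°, sin 232°) = (45.90, -18.60). Tangency of A1 to FK means the radius SF is perpendicular to FK, so FK runs along (−sin 232°, cos 232°); with |FK| = 37.6, K = (75.53, -41.74). Then |NK| = |K − N| = 86.29.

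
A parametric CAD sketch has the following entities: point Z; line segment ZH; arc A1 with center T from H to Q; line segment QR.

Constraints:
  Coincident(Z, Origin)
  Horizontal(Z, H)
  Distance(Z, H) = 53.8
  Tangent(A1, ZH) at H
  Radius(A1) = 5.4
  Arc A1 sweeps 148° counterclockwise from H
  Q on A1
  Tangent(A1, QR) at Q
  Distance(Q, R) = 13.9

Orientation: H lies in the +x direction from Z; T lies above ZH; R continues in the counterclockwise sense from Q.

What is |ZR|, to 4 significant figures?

48.11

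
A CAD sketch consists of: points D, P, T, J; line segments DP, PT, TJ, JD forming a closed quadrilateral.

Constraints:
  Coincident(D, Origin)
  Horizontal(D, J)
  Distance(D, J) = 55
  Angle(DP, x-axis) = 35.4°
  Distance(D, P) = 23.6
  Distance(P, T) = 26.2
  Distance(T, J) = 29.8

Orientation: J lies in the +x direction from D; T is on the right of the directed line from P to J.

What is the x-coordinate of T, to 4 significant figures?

27.40

D is at the origin; DJ is horizontal with |DJ| = 55.0 and J in +x, so J = (55.0, 0). DP runs at 35.4° with |DP| = 23.6, so P = (19.24, 13.67). T is determined by |PT| = 26.2 and |TJ| = 29.8 together: it lies at the intersection of circle(P, 26.2) and circle(J, 29.8). With |PJ| = 38.29, the foot of the radical line on PJ is 16.51 from P and the perpendicular offset is √(26.2² − 16.51²) = 20.34. Taking the right-of-PJ solution: T = (27.40, -11.23).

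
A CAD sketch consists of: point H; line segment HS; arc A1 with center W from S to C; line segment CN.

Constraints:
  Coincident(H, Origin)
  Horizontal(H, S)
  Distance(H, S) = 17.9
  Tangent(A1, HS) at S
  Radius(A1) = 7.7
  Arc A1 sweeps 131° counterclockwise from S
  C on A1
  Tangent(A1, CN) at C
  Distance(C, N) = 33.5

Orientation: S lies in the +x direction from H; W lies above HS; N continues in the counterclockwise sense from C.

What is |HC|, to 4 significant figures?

26.92

H is at the origin; H and S share the same y with |HS| = 17.9 and S on the +x side, so S = (17.90, 0.000). The tangent condition forces WS to be normal to HS, so W = S + (0, 7.7) = (17.90, 7.700). On A1, S sits at bearing -90° from W; a 131° counterclockwise sweep puts C at bearing 41°, so C = W + 7.7·(cos 41°, sin 41°) = (23.71, 12.75). Then |HC| = |C − H| = 26.92.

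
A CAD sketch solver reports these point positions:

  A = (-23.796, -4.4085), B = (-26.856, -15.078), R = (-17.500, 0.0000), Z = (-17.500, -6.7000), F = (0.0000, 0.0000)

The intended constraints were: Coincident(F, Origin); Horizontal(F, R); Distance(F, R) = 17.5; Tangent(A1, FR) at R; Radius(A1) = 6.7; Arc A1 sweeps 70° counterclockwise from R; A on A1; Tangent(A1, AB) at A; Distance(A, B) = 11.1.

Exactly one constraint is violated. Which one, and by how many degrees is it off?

Tangent(A1, AB) at A — off by 4.00°.

F = (0.00, 0.00) ✓; F.y = 0.00, R.y = 0.00 ✓; |FR| = 17.50 ✓; ∠(ZR, RF) = 90.00° ✓; |ZR| = 6.700 ✓; bearing(Z→A) − bearing(Z→R) = 70.00° ✓; |ZA| = 6.700 ✓; ∠(ZA, AB) = 86.00° ✗; |AB| = 11.10 ✓.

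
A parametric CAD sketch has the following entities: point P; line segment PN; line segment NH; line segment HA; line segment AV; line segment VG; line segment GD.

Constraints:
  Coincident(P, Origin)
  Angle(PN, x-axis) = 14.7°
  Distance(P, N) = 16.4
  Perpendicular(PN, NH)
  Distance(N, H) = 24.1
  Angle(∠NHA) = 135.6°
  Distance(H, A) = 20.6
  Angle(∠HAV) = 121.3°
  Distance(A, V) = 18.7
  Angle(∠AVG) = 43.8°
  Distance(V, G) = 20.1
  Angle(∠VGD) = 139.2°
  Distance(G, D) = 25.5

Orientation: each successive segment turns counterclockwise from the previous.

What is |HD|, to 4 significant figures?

10.83

∠AVG = 43.8° gives VG at -16.00° from the x-axis; with |VG| = 20.1, G = (-5.149, 23.79). ∠VGD = 139.2° gives GD at 24.80° from the x-axis; with |GD| = 25.5, D = (18.00, 34.49). Then |HD| = |D − H| = 10.83.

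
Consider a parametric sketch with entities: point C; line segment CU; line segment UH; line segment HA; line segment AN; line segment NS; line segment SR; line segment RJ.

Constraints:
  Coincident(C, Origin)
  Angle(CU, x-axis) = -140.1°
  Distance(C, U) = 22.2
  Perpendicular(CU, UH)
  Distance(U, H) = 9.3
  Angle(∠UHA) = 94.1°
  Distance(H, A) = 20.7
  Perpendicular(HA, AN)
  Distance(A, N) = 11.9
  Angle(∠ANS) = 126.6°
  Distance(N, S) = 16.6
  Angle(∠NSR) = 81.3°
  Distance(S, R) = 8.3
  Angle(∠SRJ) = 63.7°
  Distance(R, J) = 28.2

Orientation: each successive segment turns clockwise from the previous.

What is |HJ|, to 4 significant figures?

34.50

C is at the origin; CU runs at -140.1° with length 22.2, so U = (-17.03, -14.24). The perpendicularity gives UH at right angles to CU, so UH runs at 129.9°; with |UH| = 9.3, H = (-23.00, -7.106). ∠UHA = 94.1° gives HA at 44.00° from the x-axis; with |HA| = 20.7, A = (-8.106, 7.274). HA is perpendicular to AN, so AN runs at -46.00°; with |AN| = 11.9, N = (0.1602, -1.286). ∠ANS = 126.6° gives NS at -99.40° from the x-axis; with |NS| = 16.6, S = (-2.551, -17.66). ∠NSR = 81.3° gives SR at 161.9° from the x-axis; with |SR| = 8.3, R = (-10.44, -15.08). ∠SRJ = 63.7° gives RJ at 45.60° from the x-axis; with |RJ| = 28.2, J = (9.290, 5.063). Then |HJ| = |J − H| = 34.50.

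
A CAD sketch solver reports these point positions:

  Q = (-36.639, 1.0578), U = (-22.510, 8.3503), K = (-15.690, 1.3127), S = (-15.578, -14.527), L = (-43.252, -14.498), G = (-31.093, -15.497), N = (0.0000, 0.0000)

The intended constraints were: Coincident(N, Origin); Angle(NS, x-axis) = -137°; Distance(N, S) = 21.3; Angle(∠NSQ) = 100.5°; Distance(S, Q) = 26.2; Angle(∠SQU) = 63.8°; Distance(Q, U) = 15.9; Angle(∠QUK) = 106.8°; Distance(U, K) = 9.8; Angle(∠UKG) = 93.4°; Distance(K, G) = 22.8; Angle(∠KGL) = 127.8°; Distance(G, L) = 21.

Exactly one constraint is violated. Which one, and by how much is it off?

Distance(G, L) = 21 — off by 8.80.

N = (0.00, 0.00) ✓; NS at -137.0° ✓; |NS| = 21.30 ✓; ∠NSQ = 100.5° ✓; |SQ| = 26.20 ✓; ∠SQU = 63.80° ✓; |QU| = 15.90 ✓; ∠QUK = 106.8° ✓; |UK| = 9.800 ✓; ∠UKG = 93.40° ✓; |KG| = 22.80 ✓; ∠KGL = 127.8° ✓; |GL| = 12.20 ✗.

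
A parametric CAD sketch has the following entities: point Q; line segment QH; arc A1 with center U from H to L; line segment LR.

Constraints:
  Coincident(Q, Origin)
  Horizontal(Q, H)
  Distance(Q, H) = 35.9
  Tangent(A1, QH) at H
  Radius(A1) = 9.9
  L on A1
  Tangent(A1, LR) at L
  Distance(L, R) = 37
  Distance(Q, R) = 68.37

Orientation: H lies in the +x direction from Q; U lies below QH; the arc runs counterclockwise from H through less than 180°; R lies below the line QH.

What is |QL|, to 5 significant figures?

32.528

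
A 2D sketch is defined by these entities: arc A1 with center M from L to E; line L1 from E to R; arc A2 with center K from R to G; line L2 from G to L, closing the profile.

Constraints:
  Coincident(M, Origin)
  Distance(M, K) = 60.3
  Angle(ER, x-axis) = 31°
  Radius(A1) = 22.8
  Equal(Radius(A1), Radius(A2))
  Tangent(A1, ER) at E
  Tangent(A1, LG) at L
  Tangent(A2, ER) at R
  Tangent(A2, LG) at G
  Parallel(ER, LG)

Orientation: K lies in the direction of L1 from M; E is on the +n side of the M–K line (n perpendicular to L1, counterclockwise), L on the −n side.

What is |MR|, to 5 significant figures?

64.467

Tangency of A1 to both parallel lines with radius 22.8 puts E and L at M ± 22.8·n: E = (-11.743, 19.543), L = (11.743, -19.543). Equal radii place R and G the same way about K: R = K + 22.8·n = (39.944, 50.600), G = K − 22.8·n = (63.430, 11.513). Then |MR| = |R − M| = 64.467.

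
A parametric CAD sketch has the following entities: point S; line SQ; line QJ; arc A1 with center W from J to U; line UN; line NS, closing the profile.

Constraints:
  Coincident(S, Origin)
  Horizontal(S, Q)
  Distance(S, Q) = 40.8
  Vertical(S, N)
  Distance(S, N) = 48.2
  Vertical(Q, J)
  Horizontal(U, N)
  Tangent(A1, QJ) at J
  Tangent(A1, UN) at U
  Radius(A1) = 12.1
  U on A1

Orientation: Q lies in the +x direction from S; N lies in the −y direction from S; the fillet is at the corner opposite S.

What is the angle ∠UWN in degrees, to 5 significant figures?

67.140°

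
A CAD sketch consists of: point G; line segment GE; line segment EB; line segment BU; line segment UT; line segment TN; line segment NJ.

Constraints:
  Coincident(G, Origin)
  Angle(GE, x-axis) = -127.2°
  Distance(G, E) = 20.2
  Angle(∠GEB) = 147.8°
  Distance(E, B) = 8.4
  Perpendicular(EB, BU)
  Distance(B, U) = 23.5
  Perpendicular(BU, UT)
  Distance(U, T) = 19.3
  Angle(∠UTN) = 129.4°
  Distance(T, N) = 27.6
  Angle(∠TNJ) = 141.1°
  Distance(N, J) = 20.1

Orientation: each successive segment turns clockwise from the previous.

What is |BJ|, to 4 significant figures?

41.11

G is at the origin; GE runs at -127.2° with length 20.2, so E = (-12.21, -16.09). ∠GEB = 147.8° gives EB at -159.4° from the x-axis; with |EB| = 8.4, B = (-20.08, -19.05). The perpendicularity gives BU at right angles to EB, so BU runs at 110.6°; with |BU| = 23.5, U = (-28.34, 2.952). The perpendicularity gives UT at right angles to BU, so UT runs at 20.60°; with |UT| = 19.3, T = (-10.28, 9.743). ∠UTN = 129.4° gives TN at -30.00° from the x-axis; with |TN| = 27.6, N = (13.62, -4.057). ∠TNJ = 141.1° gives NJ at -68.90° from the x-axis; with |NJ| = 20.1, J = (20.86, -22.81). Then |BJ| = |J − B| = 41.11.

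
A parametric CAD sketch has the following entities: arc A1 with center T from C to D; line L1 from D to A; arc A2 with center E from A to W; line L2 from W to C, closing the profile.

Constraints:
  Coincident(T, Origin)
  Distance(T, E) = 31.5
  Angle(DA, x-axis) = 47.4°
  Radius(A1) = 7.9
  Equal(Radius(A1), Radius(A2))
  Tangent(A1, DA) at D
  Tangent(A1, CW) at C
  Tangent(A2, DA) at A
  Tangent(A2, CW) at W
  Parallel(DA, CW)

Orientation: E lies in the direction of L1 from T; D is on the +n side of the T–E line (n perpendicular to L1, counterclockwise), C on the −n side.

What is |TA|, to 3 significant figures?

32.5

The slot axis is L1's direction at 47.4°, so u = (cos 47.4°, sin 47.4°) = (0.677, 0.736) and n = (−sin 47.4°, cos 47.4°) = (-0.736, 0.677). T is at the origin and E lies 31.5 along u from T, so E = 31.5·u = (21.3, 23.2). Tangency of A1 to both parallel lines with radius 7.9 puts D and C at T ± 7.9·n: D = (-5.82, 5.35), C = (5.82, -5.35). Equal radii place A and W the same way about E: A = E + 7.9·n = (15.5, 28.5), W = E − 7.9·n = (27.1, 17.8). Then |TA| = |A − T| = 32.5.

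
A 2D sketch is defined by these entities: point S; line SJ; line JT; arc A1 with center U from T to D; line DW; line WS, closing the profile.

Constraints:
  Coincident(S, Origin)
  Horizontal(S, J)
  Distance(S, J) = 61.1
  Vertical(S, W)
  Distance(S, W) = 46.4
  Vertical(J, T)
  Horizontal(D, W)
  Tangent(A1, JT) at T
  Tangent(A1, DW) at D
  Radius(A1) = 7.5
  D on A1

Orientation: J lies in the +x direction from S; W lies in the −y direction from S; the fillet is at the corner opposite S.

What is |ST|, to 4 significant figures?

72.43

S is at the origin; S and J share the same y with |SJ| = 61.1 and J on the +x side, so J = (61.10, 0.000). SW is vertical with |SW| = 46.4 and W on the −y side, so W = (0.000, -46.40). The virtual corner opposite S is at (61.10, -46.40). Since A1 is tangent to JT there, UT ⟂ JT and since A1 is tangent to DW there, UD ⟂ DW, with radius 7.5, so the center U sits 7.5 in from both sides at U = (53.60, -38.90). That places the tangent points at T = (61.10, -38.90) on JT and D = (53.60, -46.40) on DW. Then |ST| = |T − S| = 72.43.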